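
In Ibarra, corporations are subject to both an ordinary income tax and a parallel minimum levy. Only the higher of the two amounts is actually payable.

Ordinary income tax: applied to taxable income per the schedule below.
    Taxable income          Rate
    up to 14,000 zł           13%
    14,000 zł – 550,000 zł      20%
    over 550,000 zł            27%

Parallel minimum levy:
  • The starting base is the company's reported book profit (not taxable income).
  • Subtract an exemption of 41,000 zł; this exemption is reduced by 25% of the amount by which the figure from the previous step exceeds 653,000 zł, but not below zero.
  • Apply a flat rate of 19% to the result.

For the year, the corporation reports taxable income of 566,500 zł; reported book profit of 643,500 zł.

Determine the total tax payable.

114,475 zł

Parallel minimum levy:
  Base (reported book profit): 643,500 zł
  Exemption: 643,500 zł ≤ 653,000 zł, so full 41,000 zł applies
  Base: 643,500 zł − 41,000 zł = 602,500 zł
  602,500 zł × 19% = 114,475 zł

Ordinary income tax:
  14,000 zł × 13% = 1,820 zł
  536,000 zł × 20% = 107,200 zł
  16,500 zł × 27% = 4,455 zł
  → 113,475 zł

114,475 zł > 113,475 zł, so the parallel minimum levy is the binding amount.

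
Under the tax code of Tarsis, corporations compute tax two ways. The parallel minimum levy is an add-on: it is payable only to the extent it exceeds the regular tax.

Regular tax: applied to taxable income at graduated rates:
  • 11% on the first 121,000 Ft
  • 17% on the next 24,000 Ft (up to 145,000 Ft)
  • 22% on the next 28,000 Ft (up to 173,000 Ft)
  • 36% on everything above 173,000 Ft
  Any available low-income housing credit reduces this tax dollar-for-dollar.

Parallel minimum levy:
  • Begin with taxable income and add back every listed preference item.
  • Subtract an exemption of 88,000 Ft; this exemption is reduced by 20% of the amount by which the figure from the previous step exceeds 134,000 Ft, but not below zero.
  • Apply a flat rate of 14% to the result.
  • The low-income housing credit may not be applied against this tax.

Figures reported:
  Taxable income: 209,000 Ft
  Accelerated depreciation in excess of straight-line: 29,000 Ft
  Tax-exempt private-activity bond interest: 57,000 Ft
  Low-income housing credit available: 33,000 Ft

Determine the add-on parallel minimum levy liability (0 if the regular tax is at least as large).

Parallel minimum levy:
  Adjusted income: 209,000 Ft + 29,000 Ft + 57,000 Ft = 295,000 Ft
  Exemption: 88,000 Ft − 20% × (295,000 Ft − 134,000 Ft) = 88,000 Ft − 32,200 Ft = 55,800 Ft
  Base: 295,000 Ft − 55,800 Ft = 239,200 Ft
  239,200 Ft × 14% = 33,488 Ft

Regular tax:
  121,000 Ft × 11% = 13,310 Ft
  24,000 Ft × 17% = 4,080 Ft
  28,000 Ft × 22% = 6,160 Ft
  36,000 Ft × 36% = 12,960 Ft
  → 36,510 Ft
  Less low-income housing credit 33,000 Ft → 3,510 Ft

Excess of parallel minimum levy over regular tax: 33,488 Ft − 3,510 Ft = 29,978 Ft.

29,978 Ft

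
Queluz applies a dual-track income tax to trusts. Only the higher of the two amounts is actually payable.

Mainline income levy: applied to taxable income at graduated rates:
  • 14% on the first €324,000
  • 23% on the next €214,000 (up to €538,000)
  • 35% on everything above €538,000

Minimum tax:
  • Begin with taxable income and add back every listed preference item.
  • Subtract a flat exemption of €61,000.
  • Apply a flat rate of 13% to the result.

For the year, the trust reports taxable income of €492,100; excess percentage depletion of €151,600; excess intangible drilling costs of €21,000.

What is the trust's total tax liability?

Mainline income levy:
  €324,000 × 14% = €45,360
  €168,100 × 23% = €38,663
  → €84,023

Minimum tax:
  Adjusted income: €492,100 + €151,600 + €21,000 = €664,700
  Less exemption €61,000 → base €603,700
  €603,700 × 13% = €78,481

€84,023 > €78,481, so the mainline income levy governs.

€84,023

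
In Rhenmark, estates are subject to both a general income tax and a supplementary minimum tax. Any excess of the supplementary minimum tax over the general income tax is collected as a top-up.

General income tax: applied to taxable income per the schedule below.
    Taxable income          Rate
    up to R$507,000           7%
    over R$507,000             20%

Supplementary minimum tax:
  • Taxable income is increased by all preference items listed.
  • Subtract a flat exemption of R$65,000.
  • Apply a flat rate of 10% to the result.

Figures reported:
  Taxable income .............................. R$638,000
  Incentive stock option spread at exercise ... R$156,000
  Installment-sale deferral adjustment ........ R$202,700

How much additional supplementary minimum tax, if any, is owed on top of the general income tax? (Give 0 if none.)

Supplementary minimum tax:
  Adjusted income: R$638,000 + R$156,000 + R$202,700 = R$996,700
  Less exemption R$65,000 → base R$931,700
  R$931,700 × 10% = R$93,170

General income tax:
  R$507,000 × 7% = R$35,490
  R$131,000 × 20% = R$26,200
  → R$61,690

Excess of supplementary minimum tax over general income tax: R$93,170 − R$61,690 = R$31,480.

R$31,480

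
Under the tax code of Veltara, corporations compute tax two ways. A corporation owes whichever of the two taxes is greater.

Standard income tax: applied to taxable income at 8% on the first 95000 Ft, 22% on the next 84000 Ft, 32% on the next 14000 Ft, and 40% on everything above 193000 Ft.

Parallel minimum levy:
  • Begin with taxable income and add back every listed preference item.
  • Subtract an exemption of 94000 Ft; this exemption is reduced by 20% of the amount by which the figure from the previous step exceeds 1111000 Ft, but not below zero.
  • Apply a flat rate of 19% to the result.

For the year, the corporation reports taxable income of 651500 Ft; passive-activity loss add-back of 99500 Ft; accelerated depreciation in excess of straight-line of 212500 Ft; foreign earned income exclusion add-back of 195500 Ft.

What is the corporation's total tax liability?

213960 Ft

Standard income tax:
  95000 Ft × 8% = 7600 Ft
  84000 Ft × 22% = 18480 Ft
  14000 Ft × 32% = 4480 Ft
  458500 Ft × 40% = 183400 Ft
  → 213960 Ft

Parallel minimum levy:
  Adjusted income: 651500 Ft + 99500 Ft + 212500 Ft + 195500 Ft = 1159000 Ft
  Exemption: 94000 Ft − 20% × (1159000 Ft − 1111000 Ft) = 94000 Ft − 9600 Ft = 84400 Ft
  Base: 1159000 Ft − 84400 Ft = 1074600 Ft
  1074600 Ft × 19% = 204174 Ft

213960 Ft > 204174 Ft, so the standard income tax governs.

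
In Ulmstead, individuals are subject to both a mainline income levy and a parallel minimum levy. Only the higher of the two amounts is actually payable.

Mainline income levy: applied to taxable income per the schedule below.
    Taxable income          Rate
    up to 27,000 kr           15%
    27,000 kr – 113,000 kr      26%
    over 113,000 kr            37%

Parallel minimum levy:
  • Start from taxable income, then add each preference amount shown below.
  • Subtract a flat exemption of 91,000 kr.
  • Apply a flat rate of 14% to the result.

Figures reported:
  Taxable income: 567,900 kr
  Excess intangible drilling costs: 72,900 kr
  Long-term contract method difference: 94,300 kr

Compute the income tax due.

Mainline income levy:
  27,000 kr × 15% = 4,050 kr
  86,000 kr × 26% = 22,360 kr
  454,900 kr × 37% = 168,313 kr
  → 194,723 kr

Parallel minimum levy:
  Adjusted income: 567,900 kr + 72,900 kr + 94,300 kr = 735,100 kr
  Less exemption 91,000 kr → base 644,100 kr
  644,100 kr × 14% = 90,174 kr

194,723 kr > 90,174 kr, so the mainline income levy governs.

194,723 kr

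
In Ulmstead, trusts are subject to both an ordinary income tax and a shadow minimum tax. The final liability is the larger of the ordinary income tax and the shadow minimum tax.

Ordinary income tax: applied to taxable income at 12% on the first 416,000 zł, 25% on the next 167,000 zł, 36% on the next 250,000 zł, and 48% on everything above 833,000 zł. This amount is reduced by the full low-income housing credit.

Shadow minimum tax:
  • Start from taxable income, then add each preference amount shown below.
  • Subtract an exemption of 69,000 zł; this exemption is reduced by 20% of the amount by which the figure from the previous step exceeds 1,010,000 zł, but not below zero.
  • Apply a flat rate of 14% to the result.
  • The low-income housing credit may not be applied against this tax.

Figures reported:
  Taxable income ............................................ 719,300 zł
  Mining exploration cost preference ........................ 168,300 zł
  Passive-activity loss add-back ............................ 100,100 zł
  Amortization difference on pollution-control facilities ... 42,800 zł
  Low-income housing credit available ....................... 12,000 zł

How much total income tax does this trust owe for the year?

Ordinary income tax:
  416,000 zł × 12% = 49,920 zł
  167,000 zł × 25% = 41,750 zł
  136,300 zł × 36% = 49,068 zł
  → 140,738 zł
  Less low-income housing credit 12,000 zł → 128,738 zł

Shadow minimum tax:
  Adjusted income: 719,300 zł + 168,300 zł + 100,100 zł + 42,800 zł = 1,030,500 zł
  Exemption: 69,000 zł − 20% × (1,030,500 zł − 1,010,000 zł) = 69,000 zł − 4,100 zł = 64,900 zł
  Base: 1,030,500 zł − 64,900 zł = 965,600 zł
  965,600 zł × 14% = 135,184 zł

135,184 zł > 128,738 zł, so the shadow minimum tax is the binding amount.

135,184 zł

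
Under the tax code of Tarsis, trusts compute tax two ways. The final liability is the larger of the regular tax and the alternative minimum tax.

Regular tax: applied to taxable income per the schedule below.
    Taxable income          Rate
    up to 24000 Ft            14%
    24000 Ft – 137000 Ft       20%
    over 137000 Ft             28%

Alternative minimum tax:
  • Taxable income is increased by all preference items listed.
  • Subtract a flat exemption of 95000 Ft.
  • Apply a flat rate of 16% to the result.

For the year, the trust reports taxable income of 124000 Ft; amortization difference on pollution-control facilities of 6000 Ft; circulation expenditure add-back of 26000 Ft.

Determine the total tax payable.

Regular tax:
  24000 Ft × 14% = 3360 Ft
  100000 Ft × 20% = 20000 Ft
  → 23360 Ft

Alternative minimum tax:
  Adjusted income: 124000 Ft + 6000 Ft + 26000 Ft = 156000 Ft
  Less exemption 95000 Ft → base 61000 Ft
  61000 Ft × 16% = 9760 Ft

23360 Ft > 9760 Ft, so the regular tax governs.

23360 Ft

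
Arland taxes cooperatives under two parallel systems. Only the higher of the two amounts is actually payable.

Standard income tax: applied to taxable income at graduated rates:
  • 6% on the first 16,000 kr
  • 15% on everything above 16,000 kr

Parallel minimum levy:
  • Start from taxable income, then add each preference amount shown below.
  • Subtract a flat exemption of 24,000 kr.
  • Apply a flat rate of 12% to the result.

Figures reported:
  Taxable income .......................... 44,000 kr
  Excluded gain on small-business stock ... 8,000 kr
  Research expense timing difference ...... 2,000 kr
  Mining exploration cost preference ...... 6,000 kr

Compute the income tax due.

5,160 kr

Standard income tax:
  16,000 kr × 6% = 960 kr
  28,000 kr × 15% = 4,200 kr
  → 5,160 kr

Parallel minimum levy:
  Adjusted income: 44,000 kr + 8,000 kr + 2,000 kr + 6,000 kr = 60,000 kr
  Less exemption 24,000 kr → base 36,000 kr
  36,000 kr × 12% = 4,320 kr

5,160 kr > 4,320 kr, so the standard income tax governs.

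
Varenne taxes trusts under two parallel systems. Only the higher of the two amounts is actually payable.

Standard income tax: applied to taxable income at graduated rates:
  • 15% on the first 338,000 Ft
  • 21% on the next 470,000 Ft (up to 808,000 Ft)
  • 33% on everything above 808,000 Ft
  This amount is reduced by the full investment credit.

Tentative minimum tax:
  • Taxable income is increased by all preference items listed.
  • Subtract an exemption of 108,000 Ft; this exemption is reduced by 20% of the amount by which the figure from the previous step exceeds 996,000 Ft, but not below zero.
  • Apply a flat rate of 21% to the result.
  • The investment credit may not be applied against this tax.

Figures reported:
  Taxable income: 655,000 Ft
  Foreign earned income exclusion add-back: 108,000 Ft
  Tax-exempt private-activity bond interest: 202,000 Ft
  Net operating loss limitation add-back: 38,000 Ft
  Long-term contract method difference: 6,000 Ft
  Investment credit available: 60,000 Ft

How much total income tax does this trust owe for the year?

Tentative minimum tax:
  Adjusted income: 655,000 Ft + 108,000 Ft + 202,000 Ft + 38,000 Ft + 6,000 Ft = 1,009,000 Ft
  Exemption: 108,000 Ft − 20% × (1,009,000 Ft − 996,000 Ft) = 108,000 Ft − 2,600 Ft = 105,400 Ft
  Base: 1,009,000 Ft − 105,400 Ft = 903,600 Ft
  903,600 Ft × 21% = 189,756 Ft

Standard income tax:
  338,000 Ft × 15% = 50,700 Ft
  317,000 Ft × 21% = 66,570 Ft
  → 117,270 Ft
  Less investment credit 60,000 Ft → 57,270 Ft

189,756 Ft > 57,270 Ft, so the tentative minimum tax is the binding amount.

189,756 Ft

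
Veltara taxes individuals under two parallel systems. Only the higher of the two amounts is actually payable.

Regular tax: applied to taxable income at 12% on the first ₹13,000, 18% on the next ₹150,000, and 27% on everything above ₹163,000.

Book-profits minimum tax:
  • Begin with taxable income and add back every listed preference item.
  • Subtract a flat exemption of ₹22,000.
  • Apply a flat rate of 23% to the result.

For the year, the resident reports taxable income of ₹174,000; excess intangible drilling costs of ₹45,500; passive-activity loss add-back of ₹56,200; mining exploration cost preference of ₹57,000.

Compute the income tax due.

₹71,461

Book-profits minimum tax:
  Adjusted income: ₹174,000 + ₹45,500 + ₹56,200 + ₹57,000 = ₹332,700
  Less exemption ₹22,000 → base ₹310,700
  ₹310,700 × 23% = ₹71,461

Regular tax:
  ₹13,000 × 12% = ₹1,560
  ₹150,000 × 18% = ₹27,000
  ₹11,000 × 27% = ₹2,970
  → ₹31,530

₹71,461 > ₹31,530, so the book-profits minimum tax is the binding amount.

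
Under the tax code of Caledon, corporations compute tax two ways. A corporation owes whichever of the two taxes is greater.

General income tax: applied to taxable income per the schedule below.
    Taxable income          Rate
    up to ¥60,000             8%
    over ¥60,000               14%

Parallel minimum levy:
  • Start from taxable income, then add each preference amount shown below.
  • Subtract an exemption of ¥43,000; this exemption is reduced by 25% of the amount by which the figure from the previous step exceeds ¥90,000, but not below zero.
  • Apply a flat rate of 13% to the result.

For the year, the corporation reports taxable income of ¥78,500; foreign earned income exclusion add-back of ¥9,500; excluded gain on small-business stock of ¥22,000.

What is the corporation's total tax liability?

General income tax:
  ¥60,000 × 8% = ¥4,800
  ¥18,500 × 14% = ¥2,590
  → ¥7,390

Parallel minimum levy:
  Adjusted income: ¥78,500 + ¥9,500 + ¥22,000 = ¥110,000
  Exemption: ¥43,000 − 25% × (¥110,000 − ¥90,000) = ¥43,000 − ¥5,000 = ¥38,000
  Base: ¥110,000 − ¥38,000 = ¥72,000
  ¥72,000 × 13% = ¥9,360

¥9,360 > ¥7,390, so the parallel minimum levy is the binding amount.

¥9,360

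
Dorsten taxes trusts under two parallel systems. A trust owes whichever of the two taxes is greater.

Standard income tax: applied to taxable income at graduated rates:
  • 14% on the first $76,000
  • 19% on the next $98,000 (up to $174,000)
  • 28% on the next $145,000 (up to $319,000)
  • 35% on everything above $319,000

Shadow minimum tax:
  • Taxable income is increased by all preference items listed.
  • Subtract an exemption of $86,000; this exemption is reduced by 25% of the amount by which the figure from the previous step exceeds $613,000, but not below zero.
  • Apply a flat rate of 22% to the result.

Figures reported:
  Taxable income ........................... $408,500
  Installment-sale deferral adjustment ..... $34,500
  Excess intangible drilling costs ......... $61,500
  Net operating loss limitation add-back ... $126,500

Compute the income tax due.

$120,890

Standard income tax:
  $76,000 × 14% = $10,640
  $98,000 × 19% = $18,620
  $145,000 × 28% = $40,600
  $89,500 × 35% = $31,325
  → $101,185

Shadow minimum tax:
  Adjusted income: $408,500 + $34,500 + $61,500 + $126,500 = $631,000
  Exemption: $86,000 − 25% × ($631,000 − $613,000) = $86,000 − $4,500 = $81,500
  Base: $631,000 − $81,500 = $549,500
  $549,500 × 22% = $120,890

$120,890 > $101,185, so the shadow minimum tax is the binding amount.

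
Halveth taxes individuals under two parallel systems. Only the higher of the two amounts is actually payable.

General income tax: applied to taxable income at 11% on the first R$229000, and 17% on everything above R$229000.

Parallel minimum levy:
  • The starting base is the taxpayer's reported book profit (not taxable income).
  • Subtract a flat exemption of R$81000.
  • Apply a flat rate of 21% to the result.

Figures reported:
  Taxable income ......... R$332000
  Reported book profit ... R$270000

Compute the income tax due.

R$42700

Parallel minimum levy:
  Base (reported book profit): R$270000
  Less exemption R$81000 → base R$189000
  R$189000 × 21% = R$39690

General income tax:
  R$229000 × 11% = R$25190
  R$103000 × 17% = R$17510
  → R$42700

R$42700 > R$39690, so the general income tax governs.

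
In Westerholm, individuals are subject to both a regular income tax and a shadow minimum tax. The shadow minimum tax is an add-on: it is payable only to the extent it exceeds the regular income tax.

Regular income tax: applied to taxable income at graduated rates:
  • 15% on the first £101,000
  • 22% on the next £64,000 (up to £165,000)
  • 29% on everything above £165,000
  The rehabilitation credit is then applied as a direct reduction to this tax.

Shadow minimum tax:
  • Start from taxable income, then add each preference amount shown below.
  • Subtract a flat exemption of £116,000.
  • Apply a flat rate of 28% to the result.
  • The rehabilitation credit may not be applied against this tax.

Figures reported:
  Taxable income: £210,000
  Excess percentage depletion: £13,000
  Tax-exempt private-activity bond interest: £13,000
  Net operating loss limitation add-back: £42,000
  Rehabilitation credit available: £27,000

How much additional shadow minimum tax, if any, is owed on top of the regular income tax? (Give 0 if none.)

£30,080

Regular income tax:
  £101,000 × 15% = £15,150
  £64,000 × 22% = £14,080
  £45,000 × 29% = £13,050
  → £42,280
  Less rehabilitation credit £27,000 → £15,280

Shadow minimum tax:
  Adjusted income: £210,000 + £13,000 + £13,000 + £42,000 = £278,000
  Less exemption £116,000 → base £162,000
  £162,000 × 28% = £45,360

Excess of shadow minimum tax over regular income tax: £45,360 − £15,280 = £30,080.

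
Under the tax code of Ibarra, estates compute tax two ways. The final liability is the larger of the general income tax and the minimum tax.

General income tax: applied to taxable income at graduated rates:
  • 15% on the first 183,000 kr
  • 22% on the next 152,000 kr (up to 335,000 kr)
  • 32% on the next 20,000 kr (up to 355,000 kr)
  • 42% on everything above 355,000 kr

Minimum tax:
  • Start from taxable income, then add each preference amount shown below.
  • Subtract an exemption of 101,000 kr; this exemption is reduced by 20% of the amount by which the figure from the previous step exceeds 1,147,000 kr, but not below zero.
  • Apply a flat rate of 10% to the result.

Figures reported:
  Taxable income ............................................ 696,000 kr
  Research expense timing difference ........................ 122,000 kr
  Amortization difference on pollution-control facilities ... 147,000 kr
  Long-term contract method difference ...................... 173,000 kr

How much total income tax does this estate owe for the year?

210,510 kr

Minimum tax:
  Adjusted income: 696,000 kr + 122,000 kr + 147,000 kr + 173,000 kr = 1,138,000 kr
  Exemption: 1,138,000 kr ≤ 1,147,000 kr, so full 101,000 kr applies
  Base: 1,138,000 kr − 101,000 kr = 1,037,000 kr
  1,037,000 kr × 10% = 103,700 kr

General income tax:
  183,000 kr × 15% = 27,450 kr
  152,000 kr × 22% = 33,440 kr
  20,000 kr × 32% = 6,400 kr
  341,000 kr × 42% = 143,220 kr
  → 210,510 kr

210,510 kr > 103,700 kr, so the general income tax governs.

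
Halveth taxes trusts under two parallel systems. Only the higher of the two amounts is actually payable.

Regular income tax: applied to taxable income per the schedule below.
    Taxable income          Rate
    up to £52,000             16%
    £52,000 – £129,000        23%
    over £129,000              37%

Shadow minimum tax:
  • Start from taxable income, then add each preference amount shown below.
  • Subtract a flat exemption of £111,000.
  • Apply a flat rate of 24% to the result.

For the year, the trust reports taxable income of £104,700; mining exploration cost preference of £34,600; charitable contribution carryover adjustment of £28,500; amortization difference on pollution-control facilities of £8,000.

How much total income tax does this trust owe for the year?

Regular income tax:
  £52,000 × 16% = £8,320
  £52,700 × 23% = £12,121
  → £20,441

Shadow minimum tax:
  Adjusted income: £104,700 + £34,600 + £28,500 + £8,000 = £175,800
  Less exemption £111,000 → base £64,800
  £64,800 × 24% = £15,552

£20,441 > £15,552, so the regular income tax governs.

£20,441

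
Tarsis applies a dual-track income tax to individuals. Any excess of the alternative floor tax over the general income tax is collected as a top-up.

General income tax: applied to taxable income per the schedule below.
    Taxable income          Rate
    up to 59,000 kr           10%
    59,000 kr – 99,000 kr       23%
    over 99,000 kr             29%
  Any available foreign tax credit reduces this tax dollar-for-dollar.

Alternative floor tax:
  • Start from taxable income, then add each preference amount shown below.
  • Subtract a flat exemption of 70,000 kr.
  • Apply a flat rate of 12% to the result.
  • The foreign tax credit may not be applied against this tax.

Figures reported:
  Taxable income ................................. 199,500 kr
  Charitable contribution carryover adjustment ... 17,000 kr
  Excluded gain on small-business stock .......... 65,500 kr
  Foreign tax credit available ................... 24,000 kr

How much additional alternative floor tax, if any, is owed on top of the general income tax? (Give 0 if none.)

5,195 kr

Alternative floor tax:
  Adjusted income: 199,500 kr + 17,000 kr + 65,500 kr = 282,000 kr
  Less exemption 70,000 kr → base 212,000 kr
  212,000 kr × 12% = 25,440 kr

General income tax:
  59,000 kr × 10% = 5,900 kr
  40,000 kr × 23% = 9,200 kr
  100,500 kr × 29% = 29,145 kr
  → 44,245 kr
  Less foreign tax credit 24,000 kr → 20,245 kr

Excess of alternative floor tax over general income tax: 25,440 kr − 20,245 kr = 5,195 kr.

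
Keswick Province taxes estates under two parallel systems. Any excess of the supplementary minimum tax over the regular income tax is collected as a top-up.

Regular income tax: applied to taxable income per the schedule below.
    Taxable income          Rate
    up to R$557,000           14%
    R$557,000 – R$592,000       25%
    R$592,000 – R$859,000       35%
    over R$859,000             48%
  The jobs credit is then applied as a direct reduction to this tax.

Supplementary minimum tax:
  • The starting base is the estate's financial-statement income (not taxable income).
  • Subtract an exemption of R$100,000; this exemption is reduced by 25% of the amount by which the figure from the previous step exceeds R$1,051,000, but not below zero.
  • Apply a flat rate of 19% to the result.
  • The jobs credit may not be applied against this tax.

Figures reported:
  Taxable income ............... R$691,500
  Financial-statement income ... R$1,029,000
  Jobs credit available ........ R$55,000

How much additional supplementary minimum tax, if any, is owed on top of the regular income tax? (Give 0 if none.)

Regular income tax:
  R$557,000 × 14% = R$77,980
  R$35,000 × 25% = R$8,750
  R$99,500 × 35% = R$34,825
  → R$121,555
  Less jobs credit R$55,000 → R$66,555

Supplementary minimum tax:
  Base (financial-statement income): R$1,029,000
  Exemption: R$1,029,000 ≤ R$1,051,000, so full R$100,000 applies
  Base: R$1,029,000 − R$100,000 = R$929,000
  R$929,000 × 19% = R$176,510

Excess of supplementary minimum tax over regular income tax: R$176,510 − R$66,555 = R$109,955.

R$109,955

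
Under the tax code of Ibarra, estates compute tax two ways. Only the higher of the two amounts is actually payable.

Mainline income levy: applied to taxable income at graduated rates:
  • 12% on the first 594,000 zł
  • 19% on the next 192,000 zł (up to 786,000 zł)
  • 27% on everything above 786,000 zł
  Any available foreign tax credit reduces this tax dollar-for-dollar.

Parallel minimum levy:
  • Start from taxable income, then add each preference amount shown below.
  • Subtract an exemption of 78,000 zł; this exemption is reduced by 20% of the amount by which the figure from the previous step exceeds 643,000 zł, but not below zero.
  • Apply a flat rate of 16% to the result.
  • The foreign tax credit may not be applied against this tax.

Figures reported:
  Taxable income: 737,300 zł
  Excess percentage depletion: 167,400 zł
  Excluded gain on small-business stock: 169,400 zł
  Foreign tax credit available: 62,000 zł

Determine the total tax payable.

Mainline income levy:
  594,000 zł × 12% = 71,280 zł
  143,300 zł × 19% = 27,227 zł
  → 98,507 zł
  Less foreign tax credit 62,000 zł → 36,507 zł

Parallel minimum levy:
  Adjusted income: 737,300 zł + 167,400 zł + 169,400 zł = 1,074,100 zł
  Exemption: 20% × (1,074,100 zł − 643,000 zł) = 86,220 zł ≥ 78,000 zł, so the exemption is fully phased out
  Base: 1,074,100 zł − 0 zł = 1,074,100 zł
  1,074,100 zł × 16% = 171,856 zł

171,856 zł > 36,507 zł, so the parallel minimum levy is the binding amount.

171,856 zł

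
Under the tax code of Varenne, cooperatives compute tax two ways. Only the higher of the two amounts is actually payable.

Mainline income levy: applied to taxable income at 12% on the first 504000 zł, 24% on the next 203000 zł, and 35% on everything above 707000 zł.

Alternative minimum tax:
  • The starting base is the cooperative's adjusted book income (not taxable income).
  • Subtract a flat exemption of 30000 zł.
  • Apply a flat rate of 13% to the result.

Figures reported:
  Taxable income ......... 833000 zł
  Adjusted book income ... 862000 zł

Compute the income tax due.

Alternative minimum tax:
  Base (adjusted book income): 862000 zł
  Less exemption 30000 zł → base 832000 zł
  832000 zł × 13% = 108160 zł

Mainline income levy:
  504000 zł × 12% = 60480 zł
  203000 zł × 24% = 48720 zł
  126000 zł × 35% = 44100 zł
  → 153300 zł

153300 zł > 108160 zł, so the mainline income levy governs.

153300 zł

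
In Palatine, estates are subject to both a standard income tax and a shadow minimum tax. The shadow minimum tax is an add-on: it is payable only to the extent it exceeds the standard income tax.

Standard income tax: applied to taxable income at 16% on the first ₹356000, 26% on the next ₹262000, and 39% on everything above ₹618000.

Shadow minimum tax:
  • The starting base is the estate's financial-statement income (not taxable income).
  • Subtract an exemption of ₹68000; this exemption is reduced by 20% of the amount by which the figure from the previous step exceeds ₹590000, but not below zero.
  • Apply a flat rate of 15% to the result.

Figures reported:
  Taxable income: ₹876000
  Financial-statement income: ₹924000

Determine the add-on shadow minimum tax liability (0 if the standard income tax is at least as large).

Shadow minimum tax:
  Base (financial-statement income): ₹924000
  Exemption: ₹68000 − 20% × (₹924000 − ₹590000) = ₹68000 − ₹66800 = ₹1200
  Base: ₹924000 − ₹1200 = ₹922800
  ₹922800 × 15% = ₹138420

Standard income tax:
  ₹356000 × 16% = ₹56960
  ₹262000 × 26% = ₹68120
  ₹258000 × 39% = ₹100620
  → ₹225700

₹138420 ≤ ₹225700, so no add-on is due.

₹0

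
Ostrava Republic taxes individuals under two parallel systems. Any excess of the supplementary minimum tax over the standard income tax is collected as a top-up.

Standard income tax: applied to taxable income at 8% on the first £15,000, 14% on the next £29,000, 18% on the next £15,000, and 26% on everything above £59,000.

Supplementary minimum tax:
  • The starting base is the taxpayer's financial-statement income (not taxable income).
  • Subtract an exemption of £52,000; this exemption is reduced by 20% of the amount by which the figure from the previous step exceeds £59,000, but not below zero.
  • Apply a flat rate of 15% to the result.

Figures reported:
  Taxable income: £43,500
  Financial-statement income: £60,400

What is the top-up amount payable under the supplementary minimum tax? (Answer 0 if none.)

£0

Supplementary minimum tax:
  Base (financial-statement income): £60,400
  Exemption: £52,000 − 20% × (£60,400 − £59,000) = £52,000 − £280 = £51,720
  Base: £60,400 − £51,720 = £8,680
  £8,680 × 15% = £1,302

Standard income tax:
  £15,000 × 8% = £1,200
  £28,500 × 14% = £3,990
  → £5,190

£1,302 ≤ £5,190, so no add-on is due.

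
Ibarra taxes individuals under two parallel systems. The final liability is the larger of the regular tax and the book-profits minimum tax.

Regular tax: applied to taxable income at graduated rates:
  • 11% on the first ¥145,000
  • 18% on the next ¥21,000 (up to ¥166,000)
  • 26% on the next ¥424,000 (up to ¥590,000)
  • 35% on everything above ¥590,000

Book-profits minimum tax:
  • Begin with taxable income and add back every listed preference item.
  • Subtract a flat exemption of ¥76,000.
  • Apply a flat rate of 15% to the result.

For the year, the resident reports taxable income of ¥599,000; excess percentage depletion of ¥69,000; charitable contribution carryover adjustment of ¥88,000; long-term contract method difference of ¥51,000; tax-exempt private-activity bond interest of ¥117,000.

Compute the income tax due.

Book-profits minimum tax:
  Adjusted income: ¥599,000 + ¥69,000 + ¥88,000 + ¥51,000 + ¥117,000 = ¥924,000
  Less exemption ¥76,000 → base ¥848,000
  ¥848,000 × 15% = ¥127,200

Regular tax:
  ¥145,000 × 11% = ¥15,950
  ¥21,000 × 18% = ¥3,780
  ¥424,000 × 26% = ¥110,240
  ¥9,000 × 35% = ¥3,150
  → ¥133,120

¥133,120 > ¥127,200, so the regular tax governs.

¥133,120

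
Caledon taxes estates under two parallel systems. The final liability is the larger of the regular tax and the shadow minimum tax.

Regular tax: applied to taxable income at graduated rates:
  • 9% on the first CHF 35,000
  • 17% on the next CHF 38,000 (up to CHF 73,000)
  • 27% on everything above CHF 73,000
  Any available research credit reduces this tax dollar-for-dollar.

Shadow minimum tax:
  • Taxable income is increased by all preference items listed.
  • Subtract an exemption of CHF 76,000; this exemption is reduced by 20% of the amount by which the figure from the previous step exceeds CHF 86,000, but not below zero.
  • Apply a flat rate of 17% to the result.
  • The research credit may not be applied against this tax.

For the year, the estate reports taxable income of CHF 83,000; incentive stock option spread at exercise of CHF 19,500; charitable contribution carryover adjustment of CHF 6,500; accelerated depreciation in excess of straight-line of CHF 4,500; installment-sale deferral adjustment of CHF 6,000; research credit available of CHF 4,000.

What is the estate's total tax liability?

Shadow minimum tax:
  Adjusted income: CHF 83,000 + CHF 19,500 + CHF 6,500 + CHF 4,500 + CHF 6,000 = CHF 119,500
  Exemption: CHF 76,000 − 20% × (CHF 119,500 − CHF 86,000) = CHF 76,000 − CHF 6,700 = CHF 69,300
  Base: CHF 119,500 − CHF 69,300 = CHF 50,200
  CHF 50,200 × 17% = CHF 8,534

Regular tax:
  CHF 35,000 × 9% = CHF 3,150
  CHF 38,000 × 17% = CHF 6,460
  CHF 10,000 × 27% = CHF 2,700
  → CHF 12,310
  Less research credit CHF 4,000 → CHF 8,310

CHF 8,534 > CHF 8,310, so the shadow minimum tax is the binding amount.

CHF 8,534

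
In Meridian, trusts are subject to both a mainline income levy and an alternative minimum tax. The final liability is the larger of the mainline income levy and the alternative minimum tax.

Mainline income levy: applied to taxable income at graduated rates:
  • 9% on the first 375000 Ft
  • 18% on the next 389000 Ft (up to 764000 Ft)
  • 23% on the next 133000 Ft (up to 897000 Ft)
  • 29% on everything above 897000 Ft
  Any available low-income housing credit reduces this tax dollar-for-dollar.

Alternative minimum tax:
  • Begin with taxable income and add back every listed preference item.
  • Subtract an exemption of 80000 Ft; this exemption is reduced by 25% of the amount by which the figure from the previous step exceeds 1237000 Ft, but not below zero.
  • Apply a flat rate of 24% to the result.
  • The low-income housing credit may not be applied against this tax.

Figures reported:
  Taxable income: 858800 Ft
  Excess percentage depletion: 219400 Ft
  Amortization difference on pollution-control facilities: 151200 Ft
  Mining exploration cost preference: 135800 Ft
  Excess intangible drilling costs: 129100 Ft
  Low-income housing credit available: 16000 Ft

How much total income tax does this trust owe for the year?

Alternative minimum tax:
  Adjusted income: 858800 Ft + 219400 Ft + 151200 Ft + 135800 Ft + 129100 Ft = 1494300 Ft
  Exemption: 80000 Ft − 25% × (1494300 Ft − 1237000 Ft) = 80000 Ft − 64325 Ft = 15675 Ft
  Base: 1494300 Ft − 15675 Ft = 1478625 Ft
  1478625 Ft × 24% = 354870 Ft

Mainline income levy:
  375000 Ft × 9% = 33750 Ft
  389000 Ft × 18% = 70020 Ft
  94800 Ft × 23% = 21804 Ft
  → 125574 Ft
  Less low-income housing credit 16000 Ft → 109574 Ft

354870 Ft > 109574 Ft, so the alternative minimum tax is the binding amount.

354870 Ft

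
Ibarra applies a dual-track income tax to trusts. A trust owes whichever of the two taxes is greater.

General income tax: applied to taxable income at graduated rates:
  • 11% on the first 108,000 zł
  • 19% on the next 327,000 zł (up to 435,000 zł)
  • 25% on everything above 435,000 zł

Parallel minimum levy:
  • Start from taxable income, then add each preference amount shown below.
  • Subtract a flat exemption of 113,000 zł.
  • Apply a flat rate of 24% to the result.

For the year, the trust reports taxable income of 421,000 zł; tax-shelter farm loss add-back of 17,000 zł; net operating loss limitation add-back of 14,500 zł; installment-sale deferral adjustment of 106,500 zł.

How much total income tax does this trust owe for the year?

Parallel minimum levy:
  Adjusted income: 421,000 zł + 17,000 zł + 14,500 zł + 106,500 zł = 559,000 zł
  Less exemption 113,000 zł → base 446,000 zł
  446,000 zł × 24% = 107,040 zł

General income tax:
  108,000 zł × 11% = 11,880 zł
  313,000 zł × 19% = 59,470 zł
  → 71,350 zł

107,040 zł > 71,350 zł, so the parallel minimum levy is the binding amount.

107,040 zł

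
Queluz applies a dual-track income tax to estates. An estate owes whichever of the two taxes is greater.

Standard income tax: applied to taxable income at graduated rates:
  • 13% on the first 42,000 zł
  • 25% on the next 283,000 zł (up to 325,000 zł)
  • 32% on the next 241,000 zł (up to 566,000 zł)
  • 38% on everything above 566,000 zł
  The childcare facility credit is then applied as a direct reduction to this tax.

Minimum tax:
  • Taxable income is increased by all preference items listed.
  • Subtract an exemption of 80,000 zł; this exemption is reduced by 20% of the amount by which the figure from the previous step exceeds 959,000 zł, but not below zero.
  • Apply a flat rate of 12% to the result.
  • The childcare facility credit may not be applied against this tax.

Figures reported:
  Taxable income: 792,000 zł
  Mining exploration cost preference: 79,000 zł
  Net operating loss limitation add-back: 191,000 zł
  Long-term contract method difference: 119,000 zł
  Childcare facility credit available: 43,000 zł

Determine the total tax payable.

Minimum tax:
  Adjusted income: 792,000 zł + 79,000 zł + 191,000 zł + 119,000 zł = 1,181,000 zł
  Exemption: 80,000 zł − 20% × (1,181,000 zł − 959,000 zł) = 80,000 zł − 44,400 zł = 35,600 zł
  Base: 1,181,000 zł − 35,600 zł = 1,145,400 zł
  1,145,400 zł × 12% = 137,448 zł

Standard income tax:
  42,000 zł × 13% = 5,460 zł
  283,000 zł × 25% = 70,750 zł
  241,000 zł × 32% = 77,120 zł
  226,000 zł × 38% = 85,880 zł
  → 239,210 zł
  Less childcare facility credit 43,000 zł → 196,210 zł

196,210 zł > 137,448 zł, so the standard income tax governs.

196,210 zł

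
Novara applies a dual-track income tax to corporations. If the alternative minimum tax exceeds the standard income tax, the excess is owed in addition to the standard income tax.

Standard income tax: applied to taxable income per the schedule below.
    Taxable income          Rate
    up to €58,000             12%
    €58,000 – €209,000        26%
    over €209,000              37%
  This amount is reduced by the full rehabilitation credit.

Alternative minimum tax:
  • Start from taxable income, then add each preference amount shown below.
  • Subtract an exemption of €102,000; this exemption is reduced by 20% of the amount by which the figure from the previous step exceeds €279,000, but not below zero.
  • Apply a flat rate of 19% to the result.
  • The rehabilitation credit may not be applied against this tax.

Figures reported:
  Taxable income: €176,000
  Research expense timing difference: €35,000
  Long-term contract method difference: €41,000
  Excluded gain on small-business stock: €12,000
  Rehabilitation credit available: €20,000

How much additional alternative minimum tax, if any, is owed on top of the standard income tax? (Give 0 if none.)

Alternative minimum tax:
  Adjusted income: €176,000 + €35,000 + €41,000 + €12,000 = €264,000
  Exemption: €264,000 ≤ €279,000, so full €102,000 applies
  Base: €264,000 − €102,000 = €162,000
  €162,000 × 19% = €30,780

Standard income tax:
  €58,000 × 12% = €6,960
  €118,000 × 26% = €30,680
  → €37,640
  Less rehabilitation credit €20,000 → €17,640

Excess of alternative minimum tax over standard income tax: €30,780 − €17,640 = €13,140.

€13,140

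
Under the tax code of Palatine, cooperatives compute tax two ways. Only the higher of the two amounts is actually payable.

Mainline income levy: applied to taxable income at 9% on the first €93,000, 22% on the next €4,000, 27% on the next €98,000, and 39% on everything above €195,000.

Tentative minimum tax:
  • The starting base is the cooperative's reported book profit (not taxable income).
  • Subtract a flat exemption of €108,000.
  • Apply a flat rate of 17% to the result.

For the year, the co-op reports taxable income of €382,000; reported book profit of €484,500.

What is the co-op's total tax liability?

Tentative minimum tax:
  Base (reported book profit): €484,500
  Less exemption €108,000 → base €376,500
  €376,500 × 17% = €64,005

Mainline income levy:
  €93,000 × 9% = €8,370
  €4,000 × 22% = €880
  €98,000 × 27% = €26,460
  €187,000 × 39% = €72,930
  → €108,640

€108,640 > €64,005, so the mainline income levy governs.

€108,640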